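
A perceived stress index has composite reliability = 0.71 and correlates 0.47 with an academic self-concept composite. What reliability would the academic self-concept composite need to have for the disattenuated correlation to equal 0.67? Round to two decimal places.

r_true = r_obs / √(r_xx · r_yy) ⇒ 0.67 = 0.47 / √(0.71 · r_yy).
√(0.71 · r_yy) = 0.47 / 0.67 = 0.7015; 0.71 · r_yy = 0.4921; r_yy = 0.4921 / 0.71 ≈ 0.69.

0.69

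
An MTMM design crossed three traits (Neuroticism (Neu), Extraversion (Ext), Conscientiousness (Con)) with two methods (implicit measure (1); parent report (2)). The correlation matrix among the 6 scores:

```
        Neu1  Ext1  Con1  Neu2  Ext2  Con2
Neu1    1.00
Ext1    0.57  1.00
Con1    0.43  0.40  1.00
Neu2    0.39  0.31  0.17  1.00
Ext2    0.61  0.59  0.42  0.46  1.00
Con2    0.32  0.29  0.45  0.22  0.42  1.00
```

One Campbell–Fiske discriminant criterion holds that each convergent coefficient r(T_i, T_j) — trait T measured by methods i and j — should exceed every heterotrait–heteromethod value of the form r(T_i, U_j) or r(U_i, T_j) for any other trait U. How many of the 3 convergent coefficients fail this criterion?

Each convergent coefficient versus the relevant comparison correlations:
Neu (methods 1·2): 0.39 vs {0.61, 0.31, 0.32, 0.17} → fail.
Ext (methods 1·2): 0.59 vs {0.31, 0.61, 0.29, 0.42} → fail.
Con (methods 1·2): 0.45 vs {0.17, 0.32, 0.42, 0.29} → pass.
2 of 3 fail.

2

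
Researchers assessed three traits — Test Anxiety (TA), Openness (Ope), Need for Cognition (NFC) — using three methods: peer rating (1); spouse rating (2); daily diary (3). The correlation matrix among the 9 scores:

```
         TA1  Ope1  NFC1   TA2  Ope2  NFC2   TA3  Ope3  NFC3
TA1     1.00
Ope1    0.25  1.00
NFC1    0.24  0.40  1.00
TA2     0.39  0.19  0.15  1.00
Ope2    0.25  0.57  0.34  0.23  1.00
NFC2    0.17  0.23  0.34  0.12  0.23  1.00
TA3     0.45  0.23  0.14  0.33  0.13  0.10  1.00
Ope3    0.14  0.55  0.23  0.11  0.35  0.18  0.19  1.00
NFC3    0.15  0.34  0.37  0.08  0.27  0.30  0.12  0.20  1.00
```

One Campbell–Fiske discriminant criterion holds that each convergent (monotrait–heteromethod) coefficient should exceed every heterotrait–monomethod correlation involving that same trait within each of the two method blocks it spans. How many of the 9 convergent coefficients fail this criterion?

2

Each convergent coefficient versus the relevant comparison correlations:
TA (methods 1·2): 0.39 vs {0.25, 0.23, 0.24, 0.12} → pass.
TA (methods 1·3): 0.45 vs {0.25, 0.19, 0.24, 0.12} → pass.
TA (methods 2·3): 0.33 vs {0.23, 0.19, 0.12, 0.12} → pass.
Ope (methods 1·2): 0.57 vs {0.25, 0.23, 0.40, 0.23} → pass.
Ope (methods 1·3): 0.55 vs {0.25, 0.19, 0.40, 0.20} → pass.
Ope (methods 2·3): 0.35 vs {0.23, 0.19, 0.23, 0.20} → pass.
NFC (methods 1·2): 0.34 vs {0.24, 0.12, 0.40, 0.23} → fail.
NFC (methods 1·3): 0.37 vs {0.24, 0.12, 0.40, 0.20} → fail.
NFC (methods 2·3): 0.30 vs {0.12, 0.12, 0.23, 0.20} → pass.
2 of 9 fail.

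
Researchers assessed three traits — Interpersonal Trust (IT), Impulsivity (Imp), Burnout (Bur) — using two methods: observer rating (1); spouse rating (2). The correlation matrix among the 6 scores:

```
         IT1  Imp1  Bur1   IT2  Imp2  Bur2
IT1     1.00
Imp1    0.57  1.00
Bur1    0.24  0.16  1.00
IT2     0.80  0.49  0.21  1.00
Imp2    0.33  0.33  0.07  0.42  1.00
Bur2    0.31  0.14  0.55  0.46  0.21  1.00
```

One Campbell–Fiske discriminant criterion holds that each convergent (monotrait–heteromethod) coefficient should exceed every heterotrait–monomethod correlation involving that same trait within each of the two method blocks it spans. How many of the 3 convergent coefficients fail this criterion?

Checking each validity diagonal entry against its comparison values:
IT (methods 1·2): 0.80 vs {0.57, 0.42, 0.24, 0.46} → pass.
Imp (methods 1·2): 0.33 vs {0.57, 0.42, 0.16, 0.21} → fail.
Bur (methods 1·2): 0.55 vs {0.24, 0.46, 0.16, 0.21} → pass.
1 of 3 fail.

1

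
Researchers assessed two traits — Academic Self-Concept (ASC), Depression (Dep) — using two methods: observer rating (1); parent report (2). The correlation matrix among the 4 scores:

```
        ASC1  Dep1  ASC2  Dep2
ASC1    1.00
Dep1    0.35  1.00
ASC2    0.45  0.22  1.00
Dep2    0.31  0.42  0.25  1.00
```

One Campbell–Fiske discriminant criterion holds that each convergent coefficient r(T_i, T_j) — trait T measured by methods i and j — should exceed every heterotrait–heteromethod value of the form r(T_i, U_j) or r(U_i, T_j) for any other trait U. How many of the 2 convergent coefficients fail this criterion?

Each convergent coefficient versus the relevant comparison correlations:
ASC (methods 1·2): 0.45 vs {0.31, 0.22} → pass.
Dep (methods 1·2): 0.42 vs {0.22, 0.31} → pass.
0 of 2 fail.

0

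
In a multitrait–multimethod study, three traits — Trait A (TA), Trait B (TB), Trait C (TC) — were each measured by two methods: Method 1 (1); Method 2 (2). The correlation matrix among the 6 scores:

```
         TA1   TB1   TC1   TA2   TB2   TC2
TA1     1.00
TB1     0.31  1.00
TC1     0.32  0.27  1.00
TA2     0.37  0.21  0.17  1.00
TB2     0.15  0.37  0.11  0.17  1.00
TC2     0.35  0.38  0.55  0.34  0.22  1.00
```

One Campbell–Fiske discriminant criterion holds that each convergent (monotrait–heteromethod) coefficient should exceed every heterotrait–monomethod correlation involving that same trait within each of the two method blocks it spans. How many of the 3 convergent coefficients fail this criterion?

Each convergent coefficient versus the relevant comparison correlations:
TA (methods 1·2): 0.37 vs {0.31, 0.17, 0.32, 0.34} → pass.
TB (methods 1·2): 0.37 vs {0.31, 0.17, 0.27, 0.22} → pass.
TC (methods 1·2): 0.55 vs {0.32, 0.34, 0.27, 0.22} → pass.
0 of 3 fail.

0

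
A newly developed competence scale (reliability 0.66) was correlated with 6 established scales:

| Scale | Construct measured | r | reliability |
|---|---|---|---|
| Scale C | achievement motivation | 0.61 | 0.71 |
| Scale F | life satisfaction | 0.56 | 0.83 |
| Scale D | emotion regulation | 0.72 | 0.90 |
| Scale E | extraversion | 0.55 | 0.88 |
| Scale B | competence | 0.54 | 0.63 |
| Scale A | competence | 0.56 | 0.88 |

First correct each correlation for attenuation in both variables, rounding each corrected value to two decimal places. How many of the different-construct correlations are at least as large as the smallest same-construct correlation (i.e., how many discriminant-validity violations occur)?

Disattenuated r (r / √(r_scale · r_new)):
  Scale C (disc): 0.61 / √(0.71·0.66) = 0.89
  Scale F (disc): 0.56 / √(0.83·0.66) = 0.76
  Scale D (disc): 0.72 / √(0.90·0.66) = 0.93
  Scale E (disc): 0.55 / √(0.88·0.66) = 0.72
  Scale B (conv): 0.54 / √(0.63·0.66) = 0.84
  Scale A (conv): 0.56 / √(0.88·0.66) = 0.73
Smallest convergent = 0.73. Discriminant values: 0.89, 0.76, 0.93, 0.72; count ≥ 0.73 → 3.

3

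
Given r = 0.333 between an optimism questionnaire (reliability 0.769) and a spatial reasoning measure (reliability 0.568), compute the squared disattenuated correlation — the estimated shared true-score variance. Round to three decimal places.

0.254

Disattenuated r = 0.333 / √(0.769 × 0.568) = 0.333 / 0.6609 = 0.5039.
Shared true-score variance = 0.5039² = 0.2539 ≈ 0.254.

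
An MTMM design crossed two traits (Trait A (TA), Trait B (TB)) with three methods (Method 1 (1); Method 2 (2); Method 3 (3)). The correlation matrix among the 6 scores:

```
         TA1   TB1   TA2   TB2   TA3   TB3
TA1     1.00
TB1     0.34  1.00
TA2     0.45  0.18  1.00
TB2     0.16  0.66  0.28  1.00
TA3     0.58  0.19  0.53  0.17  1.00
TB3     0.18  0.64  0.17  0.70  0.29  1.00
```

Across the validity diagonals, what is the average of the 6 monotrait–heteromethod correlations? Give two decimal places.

0.59

Convergent values: 0.45, 0.58, 0.53, 0.66, 0.64, 0.70; mean = 3.56/6 = 0.59.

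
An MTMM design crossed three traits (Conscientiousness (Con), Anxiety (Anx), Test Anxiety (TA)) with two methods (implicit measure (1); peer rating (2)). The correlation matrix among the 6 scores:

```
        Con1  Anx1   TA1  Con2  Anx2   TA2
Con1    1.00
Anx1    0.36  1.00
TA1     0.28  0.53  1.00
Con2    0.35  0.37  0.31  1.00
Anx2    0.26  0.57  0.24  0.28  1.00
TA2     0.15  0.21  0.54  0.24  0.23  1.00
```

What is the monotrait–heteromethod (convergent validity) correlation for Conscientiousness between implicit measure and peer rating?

0.35

Same trait (Con), different methods: r(Con1, Con2) = 0.35.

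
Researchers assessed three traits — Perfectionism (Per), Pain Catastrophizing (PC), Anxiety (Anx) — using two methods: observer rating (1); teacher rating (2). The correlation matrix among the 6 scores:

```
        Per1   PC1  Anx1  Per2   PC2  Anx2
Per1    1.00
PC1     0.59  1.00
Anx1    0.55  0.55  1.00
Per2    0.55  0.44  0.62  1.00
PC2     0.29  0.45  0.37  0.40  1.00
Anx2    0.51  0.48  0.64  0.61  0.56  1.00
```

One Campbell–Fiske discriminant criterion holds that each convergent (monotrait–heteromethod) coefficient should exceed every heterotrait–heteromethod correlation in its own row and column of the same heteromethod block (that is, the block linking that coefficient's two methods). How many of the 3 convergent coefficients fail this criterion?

2

Convergent coefficients and their comparison sets:
Per (methods 1·2): 0.55 vs {0.29, 0.44, 0.51, 0.62} → fail.
PC (methods 1·2): 0.45 vs {0.44, 0.29, 0.48, 0.37} → fail.
Anx (methods 1·2): 0.64 vs {0.62, 0.51, 0.37, 0.48} → pass.
2 of 3 fail.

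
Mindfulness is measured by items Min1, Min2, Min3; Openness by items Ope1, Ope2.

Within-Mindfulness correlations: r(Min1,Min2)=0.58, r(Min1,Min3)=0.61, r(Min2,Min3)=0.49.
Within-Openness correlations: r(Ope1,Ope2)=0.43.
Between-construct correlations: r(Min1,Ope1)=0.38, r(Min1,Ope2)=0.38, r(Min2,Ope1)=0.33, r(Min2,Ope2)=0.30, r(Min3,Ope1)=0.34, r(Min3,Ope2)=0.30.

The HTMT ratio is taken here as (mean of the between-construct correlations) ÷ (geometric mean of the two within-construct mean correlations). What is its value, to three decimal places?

Mean heterotrait r = 2.03/6 = 0.3383.
Mean within-Min = 1.68/3 = 0.5600; mean within-Ope = 0.43/1 = 0.4300.
Geometric mean = √(0.5600 × 0.4300) = 0.4907.
HTMT = 0.3383 / 0.4907 = 0.689.

0.689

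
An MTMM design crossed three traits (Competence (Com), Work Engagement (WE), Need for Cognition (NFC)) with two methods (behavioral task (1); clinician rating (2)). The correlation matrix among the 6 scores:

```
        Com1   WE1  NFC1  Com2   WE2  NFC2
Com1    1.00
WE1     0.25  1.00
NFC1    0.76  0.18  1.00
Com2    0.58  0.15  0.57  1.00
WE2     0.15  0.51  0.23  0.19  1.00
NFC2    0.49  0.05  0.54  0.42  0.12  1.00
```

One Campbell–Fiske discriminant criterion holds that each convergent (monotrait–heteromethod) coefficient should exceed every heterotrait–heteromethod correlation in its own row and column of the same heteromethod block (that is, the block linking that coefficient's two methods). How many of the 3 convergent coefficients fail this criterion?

1

Each convergent coefficient versus the relevant comparison correlations:
Com (methods 1·2): 0.58 vs {0.15, 0.15, 0.49, 0.57} → pass.
WE (methods 1·2): 0.51 vs {0.15, 0.15, 0.05, 0.23} → pass.
NFC (methods 1·2): 0.54 vs {0.57, 0.49, 0.23, 0.05} → fail.
1 of 3 fail.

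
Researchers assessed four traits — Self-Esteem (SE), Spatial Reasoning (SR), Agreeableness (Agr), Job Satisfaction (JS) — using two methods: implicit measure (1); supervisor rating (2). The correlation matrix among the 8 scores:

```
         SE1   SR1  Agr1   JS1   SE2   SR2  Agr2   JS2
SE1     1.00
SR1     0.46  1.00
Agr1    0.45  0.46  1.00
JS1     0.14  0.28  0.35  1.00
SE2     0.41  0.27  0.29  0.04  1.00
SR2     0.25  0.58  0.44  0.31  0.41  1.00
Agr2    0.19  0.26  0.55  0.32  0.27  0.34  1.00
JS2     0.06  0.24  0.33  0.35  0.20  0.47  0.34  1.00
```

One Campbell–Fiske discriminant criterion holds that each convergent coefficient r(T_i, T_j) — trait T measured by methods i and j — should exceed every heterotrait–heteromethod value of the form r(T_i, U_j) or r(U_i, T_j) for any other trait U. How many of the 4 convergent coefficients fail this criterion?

Each convergent coefficient versus the relevant comparison correlations:
SE (methods 1·2): 0.41 vs {0.25, 0.27, 0.19, 0.29, 0.06, 0.04} → pass.
SR (methods 1·2): 0.58 vs {0.27, 0.25, 0.26, 0.44, 0.24, 0.31} → pass.
Agr (methods 1·2): 0.55 vs {0.29, 0.19, 0.44, 0.26, 0.33, 0.32} → pass.
JS (methods 1·2): 0.35 vs {0.04, 0.06, 0.31, 0.24, 0.32, 0.33} → pass.
0 of 4 fail.

0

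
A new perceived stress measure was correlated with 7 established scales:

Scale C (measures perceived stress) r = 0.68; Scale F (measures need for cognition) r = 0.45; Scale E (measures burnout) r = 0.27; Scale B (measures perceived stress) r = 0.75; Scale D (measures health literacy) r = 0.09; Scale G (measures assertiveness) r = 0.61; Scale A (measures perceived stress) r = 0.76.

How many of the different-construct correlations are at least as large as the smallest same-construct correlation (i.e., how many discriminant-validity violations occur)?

Convergent (same construct = perceived stress): Scale C, Scale B, Scale A.
Smallest convergent = 0.68. Discriminant values: 0.45, 0.27, 0.09, 0.61; count ≥ 0.68 → 0.

0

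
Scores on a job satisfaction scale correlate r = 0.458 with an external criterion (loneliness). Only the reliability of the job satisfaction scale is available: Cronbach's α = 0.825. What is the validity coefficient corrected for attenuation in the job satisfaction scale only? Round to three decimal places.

Single correction: r_c = r_obs / √r_xx = 0.458 / √0.825 = 0.458 / 0.9083 ≈ 0.504.

0.504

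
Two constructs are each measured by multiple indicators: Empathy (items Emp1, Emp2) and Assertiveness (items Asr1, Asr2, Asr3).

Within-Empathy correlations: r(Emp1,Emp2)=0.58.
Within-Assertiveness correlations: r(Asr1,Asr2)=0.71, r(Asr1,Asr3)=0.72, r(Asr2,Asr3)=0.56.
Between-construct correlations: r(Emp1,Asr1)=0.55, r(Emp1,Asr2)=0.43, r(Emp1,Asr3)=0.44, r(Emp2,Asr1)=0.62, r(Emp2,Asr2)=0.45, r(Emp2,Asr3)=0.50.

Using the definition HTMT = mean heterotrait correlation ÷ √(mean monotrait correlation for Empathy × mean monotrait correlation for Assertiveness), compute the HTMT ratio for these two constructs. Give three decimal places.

0.803

Mean between = 2.99/6 = 0.4983.
Mean within-Emp = 0.58/1 = 0.5800; mean within-Asr = 1.99/3 = 0.6633.
Geometric mean = √(0.5800 × 0.6633) = 0.6203.
HTMT = 0.4983 / 0.6203 = 0.803.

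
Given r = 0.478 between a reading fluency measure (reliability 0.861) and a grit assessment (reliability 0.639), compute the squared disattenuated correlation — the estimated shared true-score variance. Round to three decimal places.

Disattenuated r = 0.478 / √(0.861 × 0.639) = 0.478 / 0.7417 = 0.6445.
Shared true-score variance = 0.6445² = 0.4154 ≈ 0.415.

0.415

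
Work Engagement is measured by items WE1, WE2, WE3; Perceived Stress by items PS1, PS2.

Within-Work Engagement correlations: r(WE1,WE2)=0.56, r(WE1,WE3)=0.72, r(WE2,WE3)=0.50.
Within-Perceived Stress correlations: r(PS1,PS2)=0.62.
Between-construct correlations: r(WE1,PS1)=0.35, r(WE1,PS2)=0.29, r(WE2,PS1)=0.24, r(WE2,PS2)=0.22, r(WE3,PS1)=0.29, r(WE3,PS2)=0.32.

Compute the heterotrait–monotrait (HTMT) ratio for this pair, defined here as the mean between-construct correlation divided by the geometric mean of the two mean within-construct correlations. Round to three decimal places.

Mean between = 1.71/6 = 0.2850.
Mean within-WE = 1.78/3 = 0.5933; mean within-PS = 0.62/1 = 0.6200.
Geometric mean = √(0.5933 × 0.6200) = 0.6065.
HTMT = 0.2850 / 0.6065 = 0.470.

0.470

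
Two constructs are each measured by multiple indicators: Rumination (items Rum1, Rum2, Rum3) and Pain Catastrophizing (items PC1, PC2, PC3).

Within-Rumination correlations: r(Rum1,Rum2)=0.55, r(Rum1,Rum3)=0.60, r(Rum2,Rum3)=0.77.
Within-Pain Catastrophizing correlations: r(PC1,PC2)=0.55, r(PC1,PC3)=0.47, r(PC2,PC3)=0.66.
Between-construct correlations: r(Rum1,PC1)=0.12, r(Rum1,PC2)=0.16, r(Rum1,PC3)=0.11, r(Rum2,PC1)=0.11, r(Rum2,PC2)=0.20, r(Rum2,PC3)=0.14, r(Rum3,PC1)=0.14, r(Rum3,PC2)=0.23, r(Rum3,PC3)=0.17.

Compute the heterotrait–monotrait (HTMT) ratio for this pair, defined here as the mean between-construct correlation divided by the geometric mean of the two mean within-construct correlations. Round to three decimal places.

Mean between = 1.38/9 = 0.1533.
Mean within-Rum = 1.92/3 = 0.6400; mean within-PC = 1.68/3 = 0.5600.
Geometric mean = √(0.6400 × 0.5600) = 0.5987.
HTMT = 0.1533 / 0.5987 = 0.256.

0.256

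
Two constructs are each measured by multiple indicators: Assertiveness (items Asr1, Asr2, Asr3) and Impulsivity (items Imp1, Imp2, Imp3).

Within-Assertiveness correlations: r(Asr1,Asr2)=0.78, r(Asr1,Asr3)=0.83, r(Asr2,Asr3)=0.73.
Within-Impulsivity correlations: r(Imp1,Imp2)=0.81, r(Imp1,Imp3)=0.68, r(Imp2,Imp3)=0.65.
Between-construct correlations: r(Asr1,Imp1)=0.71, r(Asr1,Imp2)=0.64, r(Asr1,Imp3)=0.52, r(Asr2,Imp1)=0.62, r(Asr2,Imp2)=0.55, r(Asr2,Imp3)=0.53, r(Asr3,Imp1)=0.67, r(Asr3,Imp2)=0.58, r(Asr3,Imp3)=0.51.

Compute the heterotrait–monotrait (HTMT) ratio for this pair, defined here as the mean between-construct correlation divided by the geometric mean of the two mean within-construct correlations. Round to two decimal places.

Mean heterotrait r = 5.33/9 = 0.5922.
Mean within-Asr = 2.34/3 = 0.7800; mean within-Imp = 2.14/3 = 0.7133.
Geometric mean = √(0.7800 × 0.7133) = 0.7459.
HTMT = 0.5922 / 0.7459 = 0.79.

0.79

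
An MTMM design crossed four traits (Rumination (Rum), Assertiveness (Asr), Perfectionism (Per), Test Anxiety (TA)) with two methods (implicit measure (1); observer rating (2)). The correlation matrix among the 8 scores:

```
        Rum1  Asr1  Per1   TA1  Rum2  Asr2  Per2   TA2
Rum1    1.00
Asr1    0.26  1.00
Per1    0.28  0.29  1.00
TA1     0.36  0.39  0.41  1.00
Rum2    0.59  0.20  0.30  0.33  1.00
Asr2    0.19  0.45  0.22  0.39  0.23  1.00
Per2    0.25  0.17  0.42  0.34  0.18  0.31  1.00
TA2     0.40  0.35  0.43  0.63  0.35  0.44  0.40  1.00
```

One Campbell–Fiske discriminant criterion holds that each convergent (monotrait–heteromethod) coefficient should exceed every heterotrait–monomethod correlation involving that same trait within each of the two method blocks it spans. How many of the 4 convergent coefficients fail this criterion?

Convergent coefficients and their comparison sets:
Rum (methods 1·2): 0.59 vs {0.26, 0.23, 0.28, 0.18, 0.36, 0.35} → pass.
Asr (methods 1·2): 0.45 vs {0.26, 0.23, 0.29, 0.31, 0.39, 0.44} → pass.
Per (methods 1·2): 0.42 vs {0.28, 0.18, 0.29, 0.31, 0.41, 0.40} → pass.
TA (methods 1·2): 0.63 vs {0.36, 0.35, 0.39, 0.44, 0.41, 0.40} → pass.
0 of 4 fail.

0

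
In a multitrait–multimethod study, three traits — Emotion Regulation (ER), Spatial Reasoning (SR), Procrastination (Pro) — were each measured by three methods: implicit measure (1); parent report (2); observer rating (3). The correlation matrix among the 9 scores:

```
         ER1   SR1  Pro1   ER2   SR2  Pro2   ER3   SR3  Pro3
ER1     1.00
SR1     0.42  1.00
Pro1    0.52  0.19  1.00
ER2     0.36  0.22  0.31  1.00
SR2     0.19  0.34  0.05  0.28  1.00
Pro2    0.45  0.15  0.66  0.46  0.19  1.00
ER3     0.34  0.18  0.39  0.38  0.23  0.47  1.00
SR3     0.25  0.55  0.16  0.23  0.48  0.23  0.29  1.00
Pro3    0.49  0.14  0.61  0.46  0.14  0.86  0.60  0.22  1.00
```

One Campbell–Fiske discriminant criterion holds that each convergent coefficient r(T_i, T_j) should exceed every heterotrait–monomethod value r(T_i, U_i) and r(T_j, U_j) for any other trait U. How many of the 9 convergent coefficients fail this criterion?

Checking each validity diagonal entry against its comparison values:
ER (methods 1·2): 0.36 vs {0.42, 0.28, 0.52, 0.46} → fail.
ER (methods 1·3): 0.34 vs {0.42, 0.29, 0.52, 0.60} → fail.
ER (methods 2·3): 0.38 vs {0.28, 0.29, 0.46, 0.60} → fail.
SR (methods 1·2): 0.34 vs {0.42, 0.28, 0.19, 0.19} → fail.
SR (methods 1·3): 0.55 vs {0.42, 0.29, 0.19, 0.22} → pass.
SR (methods 2·3): 0.48 vs {0.28, 0.29, 0.19, 0.22} → pass.
Pro (methods 1·2): 0.66 vs {0.52, 0.46, 0.19, 0.19} → pass.
Pro (methods 1·3): 0.61 vs {0.52, 0.60, 0.19, 0.22} → pass.
Pro (methods 2·3): 0.86 vs {0.46, 0.60, 0.19, 0.22} → pass.
4 of 9 fail.

4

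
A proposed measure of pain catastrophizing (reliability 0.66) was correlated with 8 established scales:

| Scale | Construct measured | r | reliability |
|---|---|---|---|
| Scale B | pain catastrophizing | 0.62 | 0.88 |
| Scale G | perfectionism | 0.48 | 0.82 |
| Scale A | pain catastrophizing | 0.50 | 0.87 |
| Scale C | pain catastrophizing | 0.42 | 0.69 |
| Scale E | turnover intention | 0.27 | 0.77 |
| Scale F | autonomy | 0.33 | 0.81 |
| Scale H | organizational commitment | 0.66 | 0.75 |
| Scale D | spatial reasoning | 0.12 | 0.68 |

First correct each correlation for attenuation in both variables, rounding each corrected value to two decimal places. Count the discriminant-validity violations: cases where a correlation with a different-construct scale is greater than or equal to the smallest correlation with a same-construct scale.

2

Disattenuated r (r / √(r_scale · r_new)):
  Scale B (conv): 0.62 / √(0.88·0.66) = 0.81
  Scale G (disc): 0.48 / √(0.82·0.66) = 0.65
  Scale A (conv): 0.50 / √(0.87·0.66) = 0.66
  Scale C (conv): 0.42 / √(0.69·0.66) = 0.62
  Scale E (disc): 0.27 / √(0.77·0.66) = 0.38
  Scale F (disc): 0.33 / √(0.81·0.66) = 0.45
  Scale H (disc): 0.66 / √(0.75·0.66) = 0.94
  Scale D (disc): 0.12 / √(0.68·0.66) = 0.18
Smallest convergent = 0.62. Discriminant values: 0.65, 0.38, 0.45, 0.94, 0.18; count ≥ 0.62 → 2.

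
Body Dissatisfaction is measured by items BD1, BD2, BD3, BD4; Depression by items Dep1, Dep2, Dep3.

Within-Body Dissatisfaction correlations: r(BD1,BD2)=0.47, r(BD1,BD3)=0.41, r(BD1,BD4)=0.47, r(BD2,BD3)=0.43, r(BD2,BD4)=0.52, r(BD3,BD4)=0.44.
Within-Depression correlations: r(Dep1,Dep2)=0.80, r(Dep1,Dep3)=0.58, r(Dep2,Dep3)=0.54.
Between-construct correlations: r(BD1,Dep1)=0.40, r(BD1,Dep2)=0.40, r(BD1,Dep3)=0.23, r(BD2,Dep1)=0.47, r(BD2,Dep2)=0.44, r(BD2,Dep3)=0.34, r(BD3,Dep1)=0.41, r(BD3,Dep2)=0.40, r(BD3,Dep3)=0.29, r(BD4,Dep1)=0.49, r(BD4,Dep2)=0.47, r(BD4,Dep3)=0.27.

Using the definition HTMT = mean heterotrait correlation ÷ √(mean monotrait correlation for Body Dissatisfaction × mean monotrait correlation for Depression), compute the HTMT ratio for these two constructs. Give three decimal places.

Between-construct mean = 4.61/12 = 0.3842.
Mean within-BD = 2.74/6 = 0.4567; mean within-Dep = 1.92/3 = 0.6400.
Geometric mean = √(0.4567 × 0.6400) = 0.5406.
HTMT = 0.3842 / 0.5406 = 0.711.

0.711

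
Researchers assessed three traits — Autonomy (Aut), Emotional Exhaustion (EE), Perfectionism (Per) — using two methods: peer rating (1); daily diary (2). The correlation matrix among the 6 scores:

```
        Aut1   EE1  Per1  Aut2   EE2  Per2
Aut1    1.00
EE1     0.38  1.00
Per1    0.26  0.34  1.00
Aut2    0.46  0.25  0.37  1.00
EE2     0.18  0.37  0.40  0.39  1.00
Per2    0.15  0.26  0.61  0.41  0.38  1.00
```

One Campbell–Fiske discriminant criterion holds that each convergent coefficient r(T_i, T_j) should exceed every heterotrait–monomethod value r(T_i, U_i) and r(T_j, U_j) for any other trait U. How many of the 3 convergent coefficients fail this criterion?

Convergent coefficients and their comparison sets:
Aut (methods 1·2): 0.46 vs {0.38, 0.39, 0.26, 0.41} → pass.
EE (methods 1·2): 0.37 vs {0.38, 0.39, 0.34, 0.38} → fail.
Per (methods 1·2): 0.61 vs {0.26, 0.41, 0.34, 0.38} → pass.
1 of 3 fail.

1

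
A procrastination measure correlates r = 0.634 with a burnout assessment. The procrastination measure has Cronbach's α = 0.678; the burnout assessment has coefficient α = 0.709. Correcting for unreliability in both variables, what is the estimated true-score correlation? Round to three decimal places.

0.914

r_true = r_obs / √(r_xx · r_yy) = 0.634 / √(0.678 × 0.709) = 0.634 / √0.480702 = 0.634 / 0.6933 ≈ 0.914.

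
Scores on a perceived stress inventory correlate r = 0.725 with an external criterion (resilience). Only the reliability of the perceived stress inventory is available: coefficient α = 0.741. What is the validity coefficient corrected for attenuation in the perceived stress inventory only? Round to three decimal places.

Single correction: r_c = r_obs / √r_xx = 0.725 / √0.741 = 0.725 / 0.8608 ≈ 0.842.

0.842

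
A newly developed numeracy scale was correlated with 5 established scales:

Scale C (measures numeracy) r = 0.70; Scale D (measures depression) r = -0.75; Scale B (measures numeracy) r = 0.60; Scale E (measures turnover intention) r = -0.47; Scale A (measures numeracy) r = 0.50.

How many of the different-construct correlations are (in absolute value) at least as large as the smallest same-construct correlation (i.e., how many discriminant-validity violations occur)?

1

Convergent (same construct = numeracy): Scale C, Scale B, Scale A.
Smallest convergent = 0.50. Discriminant |r|: 0.75, 0.47; count ≥ 0.50 → 1.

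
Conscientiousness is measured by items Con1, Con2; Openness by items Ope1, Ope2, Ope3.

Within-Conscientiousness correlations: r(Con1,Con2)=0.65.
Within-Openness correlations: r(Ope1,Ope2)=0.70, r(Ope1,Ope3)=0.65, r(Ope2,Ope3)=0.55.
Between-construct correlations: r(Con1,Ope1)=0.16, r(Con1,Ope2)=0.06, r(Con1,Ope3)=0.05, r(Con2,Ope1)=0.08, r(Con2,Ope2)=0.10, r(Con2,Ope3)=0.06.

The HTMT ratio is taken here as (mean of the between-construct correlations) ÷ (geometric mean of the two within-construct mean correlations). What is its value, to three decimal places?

Mean between = 0.51/6 = 0.0850.
Mean within-Con = 0.65/1 = 0.6500; mean within-Ope = 1.90/3 = 0.6333.
Geometric mean = √(0.6500 × 0.6333) = 0.6416.
HTMT = 0.0850 / 0.6416 = 0.132.

0.132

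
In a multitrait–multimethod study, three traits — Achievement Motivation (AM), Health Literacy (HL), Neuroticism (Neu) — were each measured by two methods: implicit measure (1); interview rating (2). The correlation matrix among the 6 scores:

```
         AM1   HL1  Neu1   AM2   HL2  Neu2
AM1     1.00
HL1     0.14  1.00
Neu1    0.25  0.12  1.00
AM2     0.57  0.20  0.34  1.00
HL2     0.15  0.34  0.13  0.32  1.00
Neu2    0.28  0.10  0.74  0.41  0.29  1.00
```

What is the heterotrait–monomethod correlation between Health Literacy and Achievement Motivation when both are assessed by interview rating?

0.32

Different traits, same method: r(HL2, AM2) = 0.32.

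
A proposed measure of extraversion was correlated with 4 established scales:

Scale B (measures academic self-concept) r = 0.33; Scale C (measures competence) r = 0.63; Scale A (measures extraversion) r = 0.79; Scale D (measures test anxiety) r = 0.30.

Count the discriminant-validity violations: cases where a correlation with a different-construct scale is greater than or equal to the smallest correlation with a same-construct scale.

0

Convergent (same construct = extraversion): Scale A.
Smallest convergent = 0.79. Discriminant values: 0.33, 0.63, 0.30; count ≥ 0.79 → 0.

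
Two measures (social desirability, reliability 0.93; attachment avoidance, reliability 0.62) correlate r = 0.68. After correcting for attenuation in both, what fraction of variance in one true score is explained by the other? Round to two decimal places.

Disattenuated r = 0.68 / √(0.93 × 0.62) = 0.68 / 0.7593 = 0.8956.
Shared true-score variance = 0.8956² = 0.8021 ≈ 0.80.

0.80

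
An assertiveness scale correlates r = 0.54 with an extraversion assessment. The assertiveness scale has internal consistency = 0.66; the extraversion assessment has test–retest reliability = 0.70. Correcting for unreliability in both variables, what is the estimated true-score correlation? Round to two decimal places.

0.79

r_true = r_obs / √(r_xx · r_yy) = 0.54 / √(0.66 × 0.70) = 0.54 / √0.4620 = 0.54 / 0.6797 ≈ 0.79.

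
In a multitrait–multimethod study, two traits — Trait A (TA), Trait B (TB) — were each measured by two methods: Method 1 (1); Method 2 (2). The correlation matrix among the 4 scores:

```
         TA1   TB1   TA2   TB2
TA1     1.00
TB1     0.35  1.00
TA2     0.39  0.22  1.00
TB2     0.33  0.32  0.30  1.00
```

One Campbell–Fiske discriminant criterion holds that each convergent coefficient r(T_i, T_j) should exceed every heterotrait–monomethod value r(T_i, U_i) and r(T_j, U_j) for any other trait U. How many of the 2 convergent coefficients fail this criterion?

Checking each validity diagonal entry against its comparison values:
TA (methods 1·2): 0.39 vs {0.35, 0.30} → pass.
TB (methods 1·2): 0.32 vs {0.35, 0.30} → fail.
1 of 2 fail.

1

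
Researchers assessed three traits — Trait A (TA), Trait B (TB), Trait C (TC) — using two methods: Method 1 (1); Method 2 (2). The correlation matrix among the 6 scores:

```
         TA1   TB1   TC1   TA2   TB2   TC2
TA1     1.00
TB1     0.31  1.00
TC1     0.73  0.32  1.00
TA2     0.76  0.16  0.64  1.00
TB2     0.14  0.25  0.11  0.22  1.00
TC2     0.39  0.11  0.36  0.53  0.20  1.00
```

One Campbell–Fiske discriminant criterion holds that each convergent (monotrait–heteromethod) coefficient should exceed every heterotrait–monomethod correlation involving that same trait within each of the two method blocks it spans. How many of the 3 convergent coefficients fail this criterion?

Convergent coefficients and their comparison sets:
TA (methods 1·2): 0.76 vs {0.31, 0.22, 0.73, 0.53} → pass.
TB (methods 1·2): 0.25 vs {0.31, 0.22, 0.32, 0.20} → fail.
TC (methods 1·2): 0.36 vs {0.73, 0.53, 0.32, 0.20} → fail.
2 of 3 fail.

2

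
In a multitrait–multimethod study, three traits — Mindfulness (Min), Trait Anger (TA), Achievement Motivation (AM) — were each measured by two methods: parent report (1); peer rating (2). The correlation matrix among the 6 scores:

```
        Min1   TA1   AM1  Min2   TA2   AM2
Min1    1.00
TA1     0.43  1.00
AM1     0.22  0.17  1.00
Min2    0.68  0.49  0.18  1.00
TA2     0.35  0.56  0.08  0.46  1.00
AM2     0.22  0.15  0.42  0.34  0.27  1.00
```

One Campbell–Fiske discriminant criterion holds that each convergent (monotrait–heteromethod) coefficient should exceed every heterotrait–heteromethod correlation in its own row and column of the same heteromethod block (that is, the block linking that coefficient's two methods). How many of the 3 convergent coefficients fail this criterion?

Checking each validity diagonal entry against its comparison values:
Min (methods 1·2): 0.68 vs {0.35, 0.49, 0.22, 0.18} → pass.
TA (methods 1·2): 0.56 vs {0.49, 0.35, 0.15, 0.08} → pass.
AM (methods 1·2): 0.42 vs {0.18, 0.22, 0.08, 0.15} → pass.
0 of 3 fail.

0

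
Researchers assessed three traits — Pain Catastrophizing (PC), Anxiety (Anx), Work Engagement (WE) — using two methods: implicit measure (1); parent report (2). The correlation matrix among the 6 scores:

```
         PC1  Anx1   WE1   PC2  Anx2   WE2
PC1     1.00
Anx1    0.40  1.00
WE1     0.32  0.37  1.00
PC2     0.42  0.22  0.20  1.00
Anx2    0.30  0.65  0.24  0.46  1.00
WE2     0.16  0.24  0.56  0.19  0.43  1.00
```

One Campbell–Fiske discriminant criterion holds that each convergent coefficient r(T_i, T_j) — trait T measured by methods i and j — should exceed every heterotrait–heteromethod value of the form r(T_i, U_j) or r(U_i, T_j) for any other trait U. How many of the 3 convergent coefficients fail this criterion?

Checking each validity diagonal entry against its comparison values:
PC (methods 1·2): 0.42 vs {0.30, 0.22, 0.16, 0.20} → pass.
Anx (methods 1·2): 0.65 vs {0.22, 0.30, 0.24, 0.24} → pass.
WE (methods 1·2): 0.56 vs {0.20, 0.16, 0.24, 0.24} → pass.
0 of 3 fail.

0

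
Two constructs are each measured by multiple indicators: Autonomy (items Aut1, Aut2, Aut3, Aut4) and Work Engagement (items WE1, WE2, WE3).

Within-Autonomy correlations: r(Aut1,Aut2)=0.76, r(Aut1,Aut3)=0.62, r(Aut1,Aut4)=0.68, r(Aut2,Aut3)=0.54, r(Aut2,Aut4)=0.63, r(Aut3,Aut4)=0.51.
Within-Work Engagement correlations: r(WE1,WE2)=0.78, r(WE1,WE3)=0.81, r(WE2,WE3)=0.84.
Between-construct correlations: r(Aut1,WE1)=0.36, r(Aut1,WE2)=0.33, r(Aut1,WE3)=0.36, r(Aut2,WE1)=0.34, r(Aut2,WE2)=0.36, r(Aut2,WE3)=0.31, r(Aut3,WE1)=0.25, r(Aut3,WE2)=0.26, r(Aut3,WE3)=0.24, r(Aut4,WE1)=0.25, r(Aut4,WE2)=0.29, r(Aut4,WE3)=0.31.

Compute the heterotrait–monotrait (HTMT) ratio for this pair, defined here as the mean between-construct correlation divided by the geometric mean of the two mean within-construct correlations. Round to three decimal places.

Mean between = 3.66/12 = 0.3050.
Mean within-Aut = 3.74/6 = 0.6233; mean within-WE = 2.43/3 = 0.8100.
Geometric mean = √(0.6233 × 0.8100) = 0.7105.
HTMT = 0.3050 / 0.7105 = 0.429.

0.429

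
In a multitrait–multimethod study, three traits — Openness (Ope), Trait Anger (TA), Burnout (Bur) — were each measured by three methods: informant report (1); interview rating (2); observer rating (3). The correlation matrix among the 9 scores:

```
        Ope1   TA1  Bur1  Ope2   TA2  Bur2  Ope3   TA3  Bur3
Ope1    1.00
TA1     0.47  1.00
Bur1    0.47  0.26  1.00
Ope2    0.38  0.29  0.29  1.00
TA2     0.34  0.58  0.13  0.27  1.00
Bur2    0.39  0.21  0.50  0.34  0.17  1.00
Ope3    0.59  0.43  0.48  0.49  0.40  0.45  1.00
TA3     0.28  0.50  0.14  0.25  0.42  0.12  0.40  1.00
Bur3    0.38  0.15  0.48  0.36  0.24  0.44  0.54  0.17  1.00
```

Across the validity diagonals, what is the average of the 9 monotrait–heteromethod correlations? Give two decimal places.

Convergent values: 0.38, 0.59, 0.49, 0.58, 0.50, 0.42, 0.50, 0.48, 0.44; mean = 4.38/9 = 0.49.

0.49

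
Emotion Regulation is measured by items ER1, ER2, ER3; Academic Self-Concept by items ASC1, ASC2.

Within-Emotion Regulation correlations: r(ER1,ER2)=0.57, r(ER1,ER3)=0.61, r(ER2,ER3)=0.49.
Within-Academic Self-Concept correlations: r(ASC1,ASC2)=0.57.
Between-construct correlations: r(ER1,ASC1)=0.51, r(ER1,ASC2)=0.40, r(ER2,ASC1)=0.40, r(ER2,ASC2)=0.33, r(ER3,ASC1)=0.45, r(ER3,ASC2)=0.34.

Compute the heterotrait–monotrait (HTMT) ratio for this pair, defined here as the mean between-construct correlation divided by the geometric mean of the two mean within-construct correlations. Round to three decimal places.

0.719

Between-construct mean = 2.43/6 = 0.4050.
Mean within-ER = 1.67/3 = 0.5567; mean within-ASC = 0.57/1 = 0.5700.
Geometric mean = √(0.5567 × 0.5700) = 0.5633.
HTMT = 0.4050 / 0.5633 = 0.719.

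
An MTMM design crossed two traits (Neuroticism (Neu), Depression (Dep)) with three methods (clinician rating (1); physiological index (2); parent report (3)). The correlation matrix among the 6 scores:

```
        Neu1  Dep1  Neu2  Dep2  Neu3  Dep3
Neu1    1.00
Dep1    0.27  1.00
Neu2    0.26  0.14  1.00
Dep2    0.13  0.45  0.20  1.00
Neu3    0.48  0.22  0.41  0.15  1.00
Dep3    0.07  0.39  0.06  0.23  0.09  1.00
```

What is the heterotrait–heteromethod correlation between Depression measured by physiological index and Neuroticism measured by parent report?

0.15

Different traits and methods: r(Dep2, Neu3) = 0.15.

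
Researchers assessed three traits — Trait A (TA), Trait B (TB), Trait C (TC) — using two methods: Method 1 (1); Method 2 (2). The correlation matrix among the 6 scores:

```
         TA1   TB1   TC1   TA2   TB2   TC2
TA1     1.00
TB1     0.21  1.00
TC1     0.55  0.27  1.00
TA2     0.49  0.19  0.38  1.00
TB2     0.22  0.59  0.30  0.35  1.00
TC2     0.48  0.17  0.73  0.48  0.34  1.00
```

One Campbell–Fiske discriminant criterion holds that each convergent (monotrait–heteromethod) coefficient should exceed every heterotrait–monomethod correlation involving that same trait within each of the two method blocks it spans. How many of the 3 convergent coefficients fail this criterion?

1

Convergent coefficients and their comparison sets:
TA (methods 1·2): 0.49 vs {0.21, 0.35, 0.55, 0.48} → fail.
TB (methods 1·2): 0.59 vs {0.21, 0.35, 0.27, 0.34} → pass.
TC (methods 1·2): 0.73 vs {0.55, 0.48, 0.27, 0.34} → pass.
1 of 3 fail.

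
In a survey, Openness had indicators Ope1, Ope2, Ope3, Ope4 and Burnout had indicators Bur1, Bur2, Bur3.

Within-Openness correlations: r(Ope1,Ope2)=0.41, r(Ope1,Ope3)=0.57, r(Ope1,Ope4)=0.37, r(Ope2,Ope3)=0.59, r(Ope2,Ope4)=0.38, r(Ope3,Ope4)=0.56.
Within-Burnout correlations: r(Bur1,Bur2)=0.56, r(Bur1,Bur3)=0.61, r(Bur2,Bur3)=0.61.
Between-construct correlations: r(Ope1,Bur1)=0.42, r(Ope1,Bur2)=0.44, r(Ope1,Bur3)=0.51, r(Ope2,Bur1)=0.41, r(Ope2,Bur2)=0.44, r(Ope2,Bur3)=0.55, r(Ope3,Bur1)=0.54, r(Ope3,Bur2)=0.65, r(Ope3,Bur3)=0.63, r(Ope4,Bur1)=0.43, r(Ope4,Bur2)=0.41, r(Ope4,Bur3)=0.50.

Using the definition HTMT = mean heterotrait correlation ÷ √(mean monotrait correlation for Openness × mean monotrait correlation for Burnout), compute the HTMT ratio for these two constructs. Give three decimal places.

Mean between = 5.93/12 = 0.4942.
Mean within-Ope = 2.88/6 = 0.4800; mean within-Bur = 1.78/3 = 0.5933.
Geometric mean = √(0.4800 × 0.5933) = 0.5337.
HTMT = 0.4942 / 0.5337 = 0.926.

0.926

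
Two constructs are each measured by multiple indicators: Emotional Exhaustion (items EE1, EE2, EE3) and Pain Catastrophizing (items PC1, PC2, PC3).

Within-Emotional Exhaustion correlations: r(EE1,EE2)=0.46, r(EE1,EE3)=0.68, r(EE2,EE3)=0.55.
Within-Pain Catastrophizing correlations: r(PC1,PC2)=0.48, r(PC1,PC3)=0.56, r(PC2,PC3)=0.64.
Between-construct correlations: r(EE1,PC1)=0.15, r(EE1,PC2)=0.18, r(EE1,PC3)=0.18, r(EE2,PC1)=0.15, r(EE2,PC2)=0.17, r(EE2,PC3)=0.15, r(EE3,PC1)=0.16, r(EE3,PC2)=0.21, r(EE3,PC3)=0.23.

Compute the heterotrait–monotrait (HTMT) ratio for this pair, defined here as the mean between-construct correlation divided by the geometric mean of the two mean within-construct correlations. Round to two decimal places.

Between-construct mean = 1.58/9 = 0.1756.
Mean within-EE = 1.69/3 = 0.5633; mean within-PC = 1.68/3 = 0.5600.
Geometric mean = √(0.5633 × 0.5600) = 0.5616.
HTMT = 0.1756 / 0.5616 = 0.31.

0.31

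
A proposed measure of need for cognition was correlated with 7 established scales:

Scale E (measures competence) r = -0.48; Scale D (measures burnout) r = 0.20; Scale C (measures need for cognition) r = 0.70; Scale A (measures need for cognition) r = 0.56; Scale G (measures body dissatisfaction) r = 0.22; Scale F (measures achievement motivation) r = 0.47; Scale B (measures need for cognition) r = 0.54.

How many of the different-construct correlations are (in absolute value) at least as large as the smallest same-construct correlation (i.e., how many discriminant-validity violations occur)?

Convergent (same construct = need for cognition): Scale C, Scale A, Scale B.
Smallest convergent = 0.54. Discriminant |r|: 0.48, 0.20, 0.22, 0.47; count ≥ 0.54 → 0.

0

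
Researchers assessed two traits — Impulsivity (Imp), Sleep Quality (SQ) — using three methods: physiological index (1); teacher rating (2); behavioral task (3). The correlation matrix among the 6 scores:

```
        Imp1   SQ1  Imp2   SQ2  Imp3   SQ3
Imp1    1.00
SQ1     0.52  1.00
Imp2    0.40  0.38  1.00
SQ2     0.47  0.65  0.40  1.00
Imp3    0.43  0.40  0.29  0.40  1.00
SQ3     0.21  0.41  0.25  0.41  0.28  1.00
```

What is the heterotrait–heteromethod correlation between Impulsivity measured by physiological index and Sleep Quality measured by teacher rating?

0.47

Different traits and methods: r(Imp1, SQ2) = 0.47.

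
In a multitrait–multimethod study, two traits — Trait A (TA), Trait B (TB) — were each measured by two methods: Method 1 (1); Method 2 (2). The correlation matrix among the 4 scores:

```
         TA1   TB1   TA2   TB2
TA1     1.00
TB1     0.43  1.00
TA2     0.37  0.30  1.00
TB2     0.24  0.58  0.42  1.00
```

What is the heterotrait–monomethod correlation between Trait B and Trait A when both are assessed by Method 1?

Different traits, same method: r(TB1, TA1) = 0.43.

0.43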